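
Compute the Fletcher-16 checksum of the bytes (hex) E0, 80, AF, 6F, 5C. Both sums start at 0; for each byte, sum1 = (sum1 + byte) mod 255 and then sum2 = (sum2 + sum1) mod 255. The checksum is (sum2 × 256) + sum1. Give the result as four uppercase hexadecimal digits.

B0DC

Running sums (mod 255):
  after byte 0 (E0): sum1=224, sum2=224
  after byte 1 (80): sum1=97, sum2=66
  after byte 2 (AF): sum1=17, sum2=83
  after byte 3 (6F): sum1=128, sum2=211
  after byte 4 (5C): sum1=220, sum2=176
Checksum = sum2·256 + sum1 = 176·256 + 220 = 45276 = 0xB0DC.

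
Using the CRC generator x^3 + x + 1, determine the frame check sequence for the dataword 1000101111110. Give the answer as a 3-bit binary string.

Append 3 zeros: 1000101111110000. Divide by 1011 (XOR where the leading bit is 1):
  pos 0: 1000 XOR 1011 = 0011
  pos 2: 1110 XOR 1011 = 0101
  pos 3: 1011 XOR 1011 = 0000
  pos 7: 1111 XOR 1011 = 0100
  pos 8: 1001 XOR 1011 = 0010
  pos 10: 1000 XOR 1011 = 0011
  pos 12: 1100 XOR 1011 = 0111
Remainder (last 3 bits) = 111. This is the CRC / FCS.

111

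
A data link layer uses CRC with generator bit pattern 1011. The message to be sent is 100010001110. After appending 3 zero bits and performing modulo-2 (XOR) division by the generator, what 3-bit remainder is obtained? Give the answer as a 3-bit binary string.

110

Append 3 zeros: 100010001110000. Divide by 1011 (XOR where the leading bit is 1):
  pos 0: 1000 XOR 1011 = 0011
  pos 2: 1110 XOR 1011 = 0101
  pos 3: 1010 XOR 1011 = 0001
  pos 6: 1011 XOR 1011 = 0000
  pos 10: 1000 XOR 1011 = 0011
Remainder (last 3 bits) = 110. This is the CRC / FCS.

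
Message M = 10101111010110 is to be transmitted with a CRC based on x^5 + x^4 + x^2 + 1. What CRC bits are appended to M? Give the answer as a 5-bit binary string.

Append 5 zeros: 1010111101011000000. Divide by 110101 (XOR where the leading bit is 1):
  pos 0: 101011 XOR 110101 = 011110
  pos 1: 111101 XOR 110101 = 001000
  pos 3: 100010 XOR 110101 = 010111
  pos 4: 101111 XOR 110101 = 011010
  pos 5: 110100 XOR 110101 = 000001
  pos 10: 111000 XOR 110101 = 001101
  pos 12: 110100 XOR 110101 = 000001
Remainder (last 5 bits) = 00010. This is the CRC / FCS.

00010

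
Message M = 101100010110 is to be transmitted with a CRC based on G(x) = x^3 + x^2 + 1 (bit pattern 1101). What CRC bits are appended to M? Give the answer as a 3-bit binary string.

000

Append 3 zeros: 101100010110000. Divide by 1101 (XOR where the leading bit is 1):
  pos 0: 1011 XOR 1101 = 0110
  pos 1: 1100 XOR 1101 = 0001
  pos 4: 1001 XOR 1101 = 0100
  pos 5: 1000 XOR 1101 = 0101
  pos 6: 1011 XOR 1101 = 0110
  pos 7: 1101 XOR 1101 = 0000
Remainder (last 3 bits) = 000. This is the CRC / FCS.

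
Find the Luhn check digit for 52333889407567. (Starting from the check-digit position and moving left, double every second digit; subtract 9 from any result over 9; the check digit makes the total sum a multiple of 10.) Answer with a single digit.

2

Partial digits right→left: 7 6 5 7 0 4 9 8 8 3 3 3 2 5
Double every second digit counting from the check-digit position (so the 1st, 3rd, 5th, ... of the partial from the right).
  doubled (with −9 where >9): 5 1 0 9 7 6 4 → sum 32
  kept as-is: 6 7 4 8 3 3 5 → sum 36
Total = 32 + 36 = 68.
Check digit = (10 − (68 mod 10)) mod 10 = 2.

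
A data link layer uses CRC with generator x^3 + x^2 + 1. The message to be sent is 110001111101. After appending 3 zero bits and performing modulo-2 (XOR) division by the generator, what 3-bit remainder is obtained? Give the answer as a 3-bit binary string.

000

Append 3 zeros: 110001111101000. Divide by 1101 (XOR where the leading bit is 1):
  pos 0: 1100 XOR 1101 = 0001
  pos 3: 1011 XOR 1101 = 0110
  pos 4: 1101 XOR 1101 = 0000
  pos 8: 1101 XOR 1101 = 0000
Remainder (last 3 bits) = 000. This is the CRC / FCS.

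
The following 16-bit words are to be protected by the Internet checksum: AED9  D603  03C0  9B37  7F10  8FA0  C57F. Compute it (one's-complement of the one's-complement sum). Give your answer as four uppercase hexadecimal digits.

One's-complement addition (fold any carry out of bit 15 back into bit 0):
  0xAED9 + 0xD603 = 0x184DC → wrap carry → 0x84DD
  0x84DD + 0x03C0 = 0x0889D
  0x889D + 0x9B37 = 0x123D4 → wrap carry → 0x23D5
  0x23D5 + 0x7F10 = 0x0A2E5
  0xA2E5 + 0x8FA0 = 0x13285 → wrap carry → 0x3286
  0x3286 + 0xC57F = 0x0F805
One's-complement sum = 0xF805.
Checksum = ~0xF805 & 0xFFFF = 0x07FA.

07FA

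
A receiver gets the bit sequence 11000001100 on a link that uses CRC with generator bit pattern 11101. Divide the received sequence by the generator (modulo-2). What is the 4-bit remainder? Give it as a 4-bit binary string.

Modulo-2 division of 11000001100 by 11101:
  pos 0: 11000 XOR 11101 = 00101
  pos 2: 10100 XOR 11101 = 01001
  pos 3: 10011 XOR 11101 = 01110
  pos 4: 11101 XOR 11101 = 00000
Remainder = 0000 (zero — the frame passes the CRC check).

0000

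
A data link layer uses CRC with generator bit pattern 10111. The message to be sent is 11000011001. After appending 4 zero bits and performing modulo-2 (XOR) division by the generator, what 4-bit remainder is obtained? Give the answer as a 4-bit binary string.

1110

Append 4 zeros: 110000110010000. Divide by 10111 (XOR where the leading bit is 1):
  pos 0: 11000 XOR 10111 = 01111
  pos 1: 11110 XOR 10111 = 01001
  pos 2: 10011 XOR 10111 = 00100
  pos 4: 10010 XOR 10111 = 00101
  pos 6: 10101 XOR 10111 = 00010
  pos 9: 10000 XOR 10111 = 00111
Remainder (last 4 bits) = 1110. This is the CRC / FCS.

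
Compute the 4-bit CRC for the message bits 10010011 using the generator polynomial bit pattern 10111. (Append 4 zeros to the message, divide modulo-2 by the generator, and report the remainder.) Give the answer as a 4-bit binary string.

1100

Append 4 zeros: 100100110000. Divide by 10111 (XOR where the leading bit is 1):
  pos 0: 10010 XOR 10111 = 00101
  pos 2: 10101 XOR 10111 = 00010
  pos 5: 10100 XOR 10111 = 00011
Remainder (last 4 bits) = 1100. This is the CRC / FCS.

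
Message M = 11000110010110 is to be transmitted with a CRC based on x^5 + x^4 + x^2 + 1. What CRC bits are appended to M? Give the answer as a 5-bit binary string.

10000

Append 5 zeros: 1100011001011000000. Divide by 110101 (XOR where the leading bit is 1):
  pos 0: 110001 XOR 110101 = 000100
  pos 3: 100100 XOR 110101 = 010001
  pos 4: 100011 XOR 110101 = 010110
  pos 5: 101100 XOR 110101 = 011001
  pos 6: 110011 XOR 110101 = 000110
  pos 9: 110100 XOR 110101 = 000001
Remainder (last 5 bits) = 10000. This is the CRC / FCS.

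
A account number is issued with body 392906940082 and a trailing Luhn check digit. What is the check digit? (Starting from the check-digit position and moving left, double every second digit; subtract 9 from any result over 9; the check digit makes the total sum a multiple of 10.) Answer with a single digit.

Partial digits right→left: 2 8 0 0 4 9 6 0 9 2 9 3
Double every second digit counting from the check-digit position (so the 1st, 3rd, 5th, ... of the partial from the right).
  doubled (with −9 where >9): 4 0 8 3 9 9 → sum 33
  kept as-is: 8 0 9 0 2 3 → sum 22
Total = 33 + 22 = 55.
Check digit = (10 − (55 mod 10)) mod 10 = 5.

5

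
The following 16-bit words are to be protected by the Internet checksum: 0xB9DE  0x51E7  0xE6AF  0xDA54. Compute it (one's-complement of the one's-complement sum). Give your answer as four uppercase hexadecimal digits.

One's-complement addition (fold any carry out of bit 15 back into bit 0):
  0xB9DE + 0x51E7 = 0x10BC5 → wrap carry → 0x0BC6
  0x0BC6 + 0xE6AF = 0x0F275
  0xF275 + 0xDA54 = 0x1CCC9 → wrap carry → 0xCCCA
One's-complement sum = 0xCCCA.
Checksum = ~0xCCCA & 0xFFFF = 0x3335.

3335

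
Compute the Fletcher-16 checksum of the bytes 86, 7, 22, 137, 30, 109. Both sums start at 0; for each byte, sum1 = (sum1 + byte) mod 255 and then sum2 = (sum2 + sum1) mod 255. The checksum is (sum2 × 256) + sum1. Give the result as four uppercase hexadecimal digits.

C788

Running sums (mod 255):
  after byte 0 (86): sum1=86, sum2=86
  after byte 1 (7): sum1=93, sum2=179
  after byte 2 (22): sum1=115, sum2=39
  after byte 3 (137): sum1=252, sum2=36
  after byte 4 (30): sum1=27, sum2=63
  after byte 5 (109): sum1=136, sum2=199
Checksum = sum2·256 + sum1 = 199·256 + 136 = 51080 = 0xC788.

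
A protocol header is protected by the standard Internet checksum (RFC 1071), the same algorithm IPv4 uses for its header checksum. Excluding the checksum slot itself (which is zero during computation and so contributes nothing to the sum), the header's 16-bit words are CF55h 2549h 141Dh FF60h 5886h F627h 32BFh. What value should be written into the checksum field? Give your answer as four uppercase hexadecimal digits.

7675

One's-complement addition (fold any carry out of bit 15 back into bit 0):
  0xCF55 + 0x2549 = 0x0F49E
  0xF49E + 0x141D = 0x108BB → wrap carry → 0x08BC
  0x08BC + 0xFF60 = 0x1081C → wrap carry → 0x081D
  0x081D + 0x5886 = 0x060A3
  0x60A3 + 0xF627 = 0x156CA → wrap carry → 0x56CB
  0x56CB + 0x32BF = 0x0898A
One's-complement sum = 0x898A.
Checksum = ~0x898A & 0xFFFF = 0x7675.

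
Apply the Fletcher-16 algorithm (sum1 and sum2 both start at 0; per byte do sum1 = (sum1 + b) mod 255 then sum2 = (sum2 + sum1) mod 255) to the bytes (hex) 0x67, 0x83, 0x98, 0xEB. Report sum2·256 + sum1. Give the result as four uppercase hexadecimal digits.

Running sums (mod 255):
  after byte 0 (0x67): sum1=103, sum2=103
  after byte 1 (0x83): sum1=234, sum2=82
  after byte 2 (0x98): sum1=131, sum2=213
  after byte 3 (0xEB): sum1=111, sum2=69
Checksum = sum2·256 + sum1 = 69·256 + 111 = 17775 = 0x456F.

456F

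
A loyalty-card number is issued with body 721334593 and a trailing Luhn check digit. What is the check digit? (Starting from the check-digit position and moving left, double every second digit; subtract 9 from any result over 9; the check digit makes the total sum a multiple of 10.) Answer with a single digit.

Partial digits right→left: 3 9 5 4 3 3 1 2 7
Double every second digit counting from the check-digit position (so the 1st, 3rd, 5th, ... of the partial from the right).
  doubled (with −9 where >9): 6 1 6 2 5 → sum 20
  kept as-is: 9 4 3 2 → sum 18
Total = 20 + 18 = 38.
Check digit = (10 − (38 mod 10)) mod 10 = 2.

2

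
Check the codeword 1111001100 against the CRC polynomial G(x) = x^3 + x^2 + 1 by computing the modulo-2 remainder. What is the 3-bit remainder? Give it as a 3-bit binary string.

000

Modulo-2 division of 1111001100 by 1101:
  pos 0: 1111 XOR 1101 = 0010
  pos 2: 1000 XOR 1101 = 0101
  pos 3: 1011 XOR 1101 = 0110
  pos 4: 1101 XOR 1101 = 0000
Remainder = 000 (zero — the frame passes the CRC check).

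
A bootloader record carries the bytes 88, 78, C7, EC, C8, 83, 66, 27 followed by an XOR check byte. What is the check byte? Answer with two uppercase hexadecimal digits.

D1

XOR the bytes together:
  start with 0x88
  0x88 ⊕ 0x78 = 0xF0
  0xF0 ⊕ 0xC7 = 0x37
  0x37 ⊕ 0xEC = 0xDB
  0xDB ⊕ 0xC8 = 0x13
  0x13 ⊕ 0x83 = 0x90
  0x90 ⊕ 0x66 = 0xF6
  0xF6 ⊕ 0x27 = 0xD1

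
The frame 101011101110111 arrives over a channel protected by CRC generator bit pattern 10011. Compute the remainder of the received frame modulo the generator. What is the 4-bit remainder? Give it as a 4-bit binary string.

0000

Modulo-2 division of 101011101110111 by 10011:
  pos 0: 10101 XOR 10011 = 00110
  pos 2: 11011 XOR 10011 = 01000
  pos 3: 10000 XOR 10011 = 00011
  pos 6: 11111 XOR 10011 = 01100
  pos 7: 11000 XOR 10011 = 01011
  pos 8: 10111 XOR 10011 = 00100
  pos 10: 10011 XOR 10011 = 00000
Remainder = 0000 (zero — the frame passes the CRC check).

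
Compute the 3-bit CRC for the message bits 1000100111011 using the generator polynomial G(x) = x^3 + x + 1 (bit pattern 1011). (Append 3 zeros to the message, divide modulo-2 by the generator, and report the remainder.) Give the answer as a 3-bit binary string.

Append 3 zeros: 1000100111011000. Divide by 1011 (XOR where the leading bit is 1):
  pos 0: 1000 XOR 1011 = 0011
  pos 2: 1110 XOR 1011 = 0101
  pos 3: 1010 XOR 1011 = 0001
  pos 6: 1111 XOR 1011 = 0100
  pos 7: 1000 XOR 1011 = 0011
  pos 9: 1111 XOR 1011 = 0100
  pos 10: 1000 XOR 1011 = 0011
  pos 12: 1100 XOR 1011 = 0111
Remainder (last 3 bits) = 111. This is the CRC / FCS.

111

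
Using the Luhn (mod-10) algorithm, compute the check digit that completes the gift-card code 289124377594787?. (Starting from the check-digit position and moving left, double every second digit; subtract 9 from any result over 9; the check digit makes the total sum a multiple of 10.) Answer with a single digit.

Partial digits right→left: 7 8 7 4 9 5 7 7 3 4 2 1 9 8 2
Double every second digit counting from the check-digit position (so the 1st, 3rd, 5th, ... of the partial from the right).
  doubled (with −9 where >9): 5 5 9 5 6 4 9 4 → sum 47
  kept as-is: 8 4 5 7 4 1 8 → sum 37
Total = 47 + 37 = 84.
Check digit = (10 − (84 mod 10)) mod 10 = 6.

6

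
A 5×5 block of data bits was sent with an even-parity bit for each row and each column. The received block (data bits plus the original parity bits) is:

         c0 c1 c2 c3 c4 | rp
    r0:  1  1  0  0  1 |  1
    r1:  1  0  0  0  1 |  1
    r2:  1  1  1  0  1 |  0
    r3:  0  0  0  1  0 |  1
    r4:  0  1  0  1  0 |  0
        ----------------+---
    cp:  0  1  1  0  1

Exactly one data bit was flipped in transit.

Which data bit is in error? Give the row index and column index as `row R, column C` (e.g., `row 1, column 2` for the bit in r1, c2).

Recompute each row's even parity and compare to rp:
  r0: data parity 1, sent rp 1 → ok
  r1: data parity 0, sent rp 1 → mismatch
  r2: data parity 0, sent rp 0 → ok
  r3: data parity 1, sent rp 1 → ok
  r4: data parity 0, sent rp 0 → ok
Recompute each column's even parity and compare to cp:
  c0: data parity 1, sent cp 0 → mismatch
  c1: data parity 1, sent cp 1 → ok
  c2: data parity 1, sent cp 1 → ok
  c3: data parity 0, sent cp 0 → ok
  c4: data parity 1, sent cp 1 → ok
Exactly one row (r1) and one column (c0) fail → the flipped bit is at their intersection.

row 1, column 0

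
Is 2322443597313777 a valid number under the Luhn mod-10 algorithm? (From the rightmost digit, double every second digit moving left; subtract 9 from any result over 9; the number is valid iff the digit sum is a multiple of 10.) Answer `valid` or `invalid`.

invalid

From the right, keep odd positions and double even positions (subtract 9 from any doubled value over 9):
  doubled (positions 2,4,...): 5 6 6 9 6 8 4 4 → sum 48
  kept (positions 1,3,...): 7 7 1 7 5 4 2 3 → sum 36
Total = 84.
84 mod 10 = 4, so the number is invalid.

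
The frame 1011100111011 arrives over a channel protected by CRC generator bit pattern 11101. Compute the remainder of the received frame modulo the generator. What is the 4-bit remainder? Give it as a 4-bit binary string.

1000

Modulo-2 division of 1011100111011 by 11101:
  pos 0: 10111 XOR 11101 = 01010
  pos 1: 10100 XOR 11101 = 01001
  pos 2: 10010 XOR 11101 = 01111
  pos 3: 11111 XOR 11101 = 00010
  pos 6: 10110 XOR 11101 = 01011
  pos 7: 10111 XOR 11101 = 01010
  pos 8: 10101 XOR 11101 = 01000
Remainder = 1000 (nonzero — an error is detected).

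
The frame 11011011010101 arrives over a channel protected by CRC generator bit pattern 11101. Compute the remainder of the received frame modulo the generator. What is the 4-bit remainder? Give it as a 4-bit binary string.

0010

Modulo-2 division of 11011011010101 by 11101:
  pos 0: 11011 XOR 11101 = 00110
  pos 2: 11001 XOR 11101 = 00100
  pos 4: 10010 XOR 11101 = 01111
  pos 5: 11111 XOR 11101 = 00010
  pos 8: 10010 XOR 11101 = 01111
  pos 9: 11111 XOR 11101 = 00010
Remainder = 0010 (nonzero — an error is detected).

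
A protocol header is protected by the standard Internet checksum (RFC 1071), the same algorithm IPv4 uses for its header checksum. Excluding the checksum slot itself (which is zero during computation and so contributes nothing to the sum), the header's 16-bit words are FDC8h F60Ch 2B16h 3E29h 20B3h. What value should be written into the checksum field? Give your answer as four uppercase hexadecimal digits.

8237

One's-complement addition (fold any carry out of bit 15 back into bit 0):
  0xFDC8 + 0xF60C = 0x1F3D4 → wrap carry → 0xF3D5
  0xF3D5 + 0x2B16 = 0x11EEB → wrap carry → 0x1EEC
  0x1EEC + 0x3E29 = 0x05D15
  0x5D15 + 0x20B3 = 0x07DC8
One's-complement sum = 0x7DC8.
Checksum = ~0x7DC8 & 0xFFFF = 0x8237.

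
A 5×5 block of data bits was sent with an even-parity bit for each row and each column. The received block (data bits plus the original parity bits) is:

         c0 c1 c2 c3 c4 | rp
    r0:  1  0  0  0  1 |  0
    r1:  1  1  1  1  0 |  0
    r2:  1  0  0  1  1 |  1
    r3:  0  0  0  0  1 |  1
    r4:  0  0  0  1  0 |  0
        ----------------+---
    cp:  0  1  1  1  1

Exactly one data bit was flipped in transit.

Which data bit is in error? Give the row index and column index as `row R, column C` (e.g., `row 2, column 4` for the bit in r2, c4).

Recompute each row's even parity and compare to rp:
  r0: data parity 0, sent rp 0 → ok
  r1: data parity 0, sent rp 0 → ok
  r2: data parity 1, sent rp 1 → ok
  r3: data parity 1, sent rp 1 → ok
  r4: data parity 1, sent rp 0 → mismatch
Recompute each column's even parity and compare to cp:
  c0: data parity 1, sent cp 0 → mismatch
  c1: data parity 1, sent cp 1 → ok
  c2: data parity 1, sent cp 1 → ok
  c3: data parity 1, sent cp 1 → ok
  c4: data parity 1, sent cp 1 → ok
Exactly one row (r4) and one column (c0) fail → the flipped bit is at their intersection.

row 4, column 0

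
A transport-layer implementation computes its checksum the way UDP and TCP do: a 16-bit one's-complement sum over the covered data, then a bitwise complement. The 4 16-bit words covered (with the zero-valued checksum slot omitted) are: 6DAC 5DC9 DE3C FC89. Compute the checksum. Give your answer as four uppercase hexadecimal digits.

One's-complement addition (fold any carry out of bit 15 back into bit 0):
  0x6DAC + 0x5DC9 = 0x0CB75
  0xCB75 + 0xDE3C = 0x1A9B1 → wrap carry → 0xA9B2
  0xA9B2 + 0xFC89 = 0x1A63B → wrap carry → 0xA63C
One's-complement sum = 0xA63C.
Checksum = ~0xA63C & 0xFFFF = 0x59C3.

59C3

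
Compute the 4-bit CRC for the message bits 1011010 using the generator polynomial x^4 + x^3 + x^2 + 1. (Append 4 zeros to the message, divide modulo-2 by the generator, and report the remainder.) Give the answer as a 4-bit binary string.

1100

Append 4 zeros: 10110100000. Divide by 11101 (XOR where the leading bit is 1):
  pos 0: 10110 XOR 11101 = 01011
  pos 1: 10111 XOR 11101 = 01010
  pos 2: 10100 XOR 11101 = 01001
  pos 3: 10010 XOR 11101 = 01111
  pos 4: 11110 XOR 11101 = 00011
Remainder (last 4 bits) = 1100. This is the CRC / FCS.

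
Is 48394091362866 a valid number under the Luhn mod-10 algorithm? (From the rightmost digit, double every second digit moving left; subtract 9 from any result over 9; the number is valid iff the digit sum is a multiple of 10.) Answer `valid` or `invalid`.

From the right, keep odd positions and double even positions (subtract 9 from any doubled value over 9):
  doubled (positions 2,4,...): 3 4 6 9 8 6 8 → sum 44
  kept (positions 1,3,...): 6 8 6 1 0 9 8 → sum 38
Total = 82.
82 mod 10 = 2, so the number is invalid.

invalid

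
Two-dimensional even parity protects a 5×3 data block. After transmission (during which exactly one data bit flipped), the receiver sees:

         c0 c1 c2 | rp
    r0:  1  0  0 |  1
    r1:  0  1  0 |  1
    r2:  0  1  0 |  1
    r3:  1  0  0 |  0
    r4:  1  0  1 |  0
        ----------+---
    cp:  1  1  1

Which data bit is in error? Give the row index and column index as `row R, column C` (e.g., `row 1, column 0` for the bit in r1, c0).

row 3, column 1

Recompute each row's even parity and compare to rp:
  r0: data parity 1, sent rp 1 → ok
  r1: data parity 1, sent rp 1 → ok
  r2: data parity 1, sent rp 1 → ok
  r3: data parity 1, sent rp 0 → mismatch
  r4: data parity 0, sent rp 0 → ok
Recompute each column's even parity and compare to cp:
  c0: data parity 1, sent cp 1 → ok
  c1: data parity 0, sent cp 1 → mismatch
  c2: data parity 1, sent cp 1 → ok
Exactly one row (r3) and one column (c1) fail → the flipped bit is at their intersection.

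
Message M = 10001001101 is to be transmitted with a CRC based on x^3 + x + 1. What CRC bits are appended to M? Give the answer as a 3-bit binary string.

000

Append 3 zeros: 10001001101000. Divide by 1011 (XOR where the leading bit is 1):
  pos 0: 1000 XOR 1011 = 0011
  pos 2: 1110 XOR 1011 = 0101
  pos 3: 1010 XOR 1011 = 0001
  pos 6: 1110 XOR 1011 = 0101
  pos 7: 1011 XOR 1011 = 0000
Remainder (last 3 bits) = 000. This is the CRC / FCS.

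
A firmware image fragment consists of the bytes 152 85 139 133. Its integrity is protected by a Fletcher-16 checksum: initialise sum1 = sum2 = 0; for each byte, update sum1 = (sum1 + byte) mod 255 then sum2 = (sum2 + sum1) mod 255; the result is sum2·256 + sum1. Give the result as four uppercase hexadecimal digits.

FEFE

Running sums (mod 255):
  after byte 0 (152): sum1=152, sum2=152
  after byte 1 (85): sum1=237, sum2=134
  after byte 2 (139): sum1=121, sum2=0
  after byte 3 (133): sum1=254, sum2=254
Checksum = sum2·256 + sum1 = 254·256 + 254 = 65278 = 0xFEFE.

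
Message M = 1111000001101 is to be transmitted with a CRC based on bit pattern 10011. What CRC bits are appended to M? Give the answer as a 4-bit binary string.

0011

Append 4 zeros: 11110000011010000. Divide by 10011 (XOR where the leading bit is 1):
  pos 0: 11110 XOR 10011 = 01101
  pos 1: 11010 XOR 10011 = 01001
  pos 2: 10010 XOR 10011 = 00001
  pos 6: 10011 XOR 10011 = 00000
  pos 12: 10000 XOR 10011 = 00011
Remainder (last 4 bits) = 0011. This is the CRC / FCS.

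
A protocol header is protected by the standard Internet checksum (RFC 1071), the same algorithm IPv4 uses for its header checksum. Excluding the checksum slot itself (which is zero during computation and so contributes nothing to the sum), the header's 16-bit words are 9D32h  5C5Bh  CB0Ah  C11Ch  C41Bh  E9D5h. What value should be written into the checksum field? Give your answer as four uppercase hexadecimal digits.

One's-complement addition (fold any carry out of bit 15 back into bit 0):
  0x9D32 + 0x5C5B = 0x0F98D
  0xF98D + 0xCB0A = 0x1C497 → wrap carry → 0xC498
  0xC498 + 0xC11C = 0x185B4 → wrap carry → 0x85B5
  0x85B5 + 0xC41B = 0x149D0 → wrap carry → 0x49D1
  0x49D1 + 0xE9D5 = 0x133A6 → wrap carry → 0x33A7
One's-complement sum = 0x33A7.
Checksum = ~0x33A7 & 0xFFFF = 0xCC58.

CC58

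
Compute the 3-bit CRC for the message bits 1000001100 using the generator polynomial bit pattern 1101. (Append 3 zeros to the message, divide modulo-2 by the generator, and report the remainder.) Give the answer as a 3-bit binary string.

Append 3 zeros: 1000001100000. Divide by 1101 (XOR where the leading bit is 1):
  pos 0: 1000 XOR 1101 = 0101
  pos 1: 1010 XOR 1101 = 0111
  pos 2: 1110 XOR 1101 = 0011
  pos 4: 1111 XOR 1101 = 0010
  pos 6: 1000 XOR 1101 = 0101
  pos 7: 1010 XOR 1101 = 0111
  pos 8: 1110 XOR 1101 = 0011
Remainder (last 3 bits) = 110. This is the CRC / FCS.

110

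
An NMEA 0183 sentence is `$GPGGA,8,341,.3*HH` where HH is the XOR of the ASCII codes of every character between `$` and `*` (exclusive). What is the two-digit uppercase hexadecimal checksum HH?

XOR the ASCII codes of the payload characters:
  'G' = 0x47 → acc = 0x47
  'P' = 0x50 → acc = 0x17
  'G' = 0x47 → acc = 0x50
  'G' = 0x47 → acc = 0x17
  'A' = 0x41 → acc = 0x56
  ',' = 0x2C → acc = 0x7A
  '8' = 0x38 → acc = 0x42
  ',' = 0x2C → acc = 0x6E
  '3' = 0x33 → acc = 0x5D
  '4' = 0x34 → acc = 0x69
  '1' = 0x31 → acc = 0x58
  ',' = 0x2C → acc = 0x74
  '.' = 0x2E → acc = 0x5A
  '3' = 0x33 → acc = 0x69
Checksum = 0x69.

69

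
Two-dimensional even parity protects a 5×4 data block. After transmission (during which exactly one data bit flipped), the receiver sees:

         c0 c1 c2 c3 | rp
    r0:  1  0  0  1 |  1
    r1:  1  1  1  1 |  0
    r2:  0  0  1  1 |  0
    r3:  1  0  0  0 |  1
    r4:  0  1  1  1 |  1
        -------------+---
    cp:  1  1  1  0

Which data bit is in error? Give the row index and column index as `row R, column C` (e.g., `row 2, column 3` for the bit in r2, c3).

Recompute each row's even parity and compare to rp:
  r0: data parity 0, sent rp 1 → mismatch
  r1: data parity 0, sent rp 0 → ok
  r2: data parity 0, sent rp 0 → ok
  r3: data parity 1, sent rp 1 → ok
  r4: data parity 1, sent rp 1 → ok
Recompute each column's even parity and compare to cp:
  c0: data parity 1, sent cp 1 → ok
  c1: data parity 0, sent cp 1 → mismatch
  c2: data parity 1, sent cp 1 → ok
  c3: data parity 0, sent cp 0 → ok
Exactly one row (r0) and one column (c1) fail → the flipped bit is at their intersection.

row 0, column 1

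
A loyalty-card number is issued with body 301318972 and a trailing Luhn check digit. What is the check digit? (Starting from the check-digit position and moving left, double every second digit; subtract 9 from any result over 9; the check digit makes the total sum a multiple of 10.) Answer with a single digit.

9

Partial digits right→left: 2 7 9 8 1 3 1 0 3
Double every second digit counting from the check-digit position (so the 1st, 3rd, 5th, ... of the partial from the right).
  doubled (with −9 where >9): 4 9 2 2 6 → sum 23
  kept as-is: 7 8 3 0 → sum 18
Total = 23 + 18 = 41.
Check digit = (10 − (41 mod 10)) mod 10 = 9.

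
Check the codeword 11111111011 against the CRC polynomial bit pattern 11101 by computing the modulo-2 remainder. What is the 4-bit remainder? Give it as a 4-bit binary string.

0000

Modulo-2 division of 11111111011 by 11101:
  pos 0: 11111 XOR 11101 = 00010
  pos 3: 10111 XOR 11101 = 01010
  pos 4: 10100 XOR 11101 = 01001
  pos 5: 10011 XOR 11101 = 01110
  pos 6: 11101 XOR 11101 = 00000
Remainder = 0000 (zero — the frame passes the CRC check).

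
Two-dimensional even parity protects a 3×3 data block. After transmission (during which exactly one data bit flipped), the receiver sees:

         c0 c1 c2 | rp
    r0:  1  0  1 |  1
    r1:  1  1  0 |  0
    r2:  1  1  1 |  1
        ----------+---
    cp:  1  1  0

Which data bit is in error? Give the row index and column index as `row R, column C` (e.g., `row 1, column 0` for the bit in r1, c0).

Recompute each row's even parity and compare to rp:
  r0: data parity 0, sent rp 1 → mismatch
  r1: data parity 0, sent rp 0 → ok
  r2: data parity 1, sent rp 1 → ok
Recompute each column's even parity and compare to cp:
  c0: data parity 1, sent cp 1 → ok
  c1: data parity 0, sent cp 1 → mismatch
  c2: data parity 0, sent cp 0 → ok
Exactly one row (r0) and one column (c1) fail → the flipped bit is at their intersection.

row 0, column 1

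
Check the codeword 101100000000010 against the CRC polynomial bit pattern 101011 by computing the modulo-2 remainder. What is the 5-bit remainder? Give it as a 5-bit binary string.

00000

Modulo-2 division of 101100000000010 by 101011:
  pos 0: 101100 XOR 101011 = 000111
  pos 3: 111000 XOR 101011 = 010011
  pos 4: 100110 XOR 101011 = 001101
  pos 6: 110100 XOR 101011 = 011111
  pos 7: 111110 XOR 101011 = 010101
  pos 8: 101011 XOR 101011 = 000000
Remainder = 00000 (zero — the frame passes the CRC check).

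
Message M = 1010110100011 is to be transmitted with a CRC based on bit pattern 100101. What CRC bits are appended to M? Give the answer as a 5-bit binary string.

Append 5 zeros: 101011010001100000. Divide by 100101 (XOR where the leading bit is 1):
  pos 0: 101011 XOR 100101 = 001110
  pos 2: 111001 XOR 100101 = 011100
  pos 3: 111000 XOR 100101 = 011101
  pos 4: 111010 XOR 100101 = 011111
  pos 5: 111110 XOR 100101 = 011011
  pos 6: 110111 XOR 100101 = 010010
  pos 7: 100101 XOR 100101 = 000000
Remainder (last 5 bits) = 00000. This is the CRC / FCS.

00000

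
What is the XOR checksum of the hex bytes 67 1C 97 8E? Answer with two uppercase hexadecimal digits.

62

XOR the bytes together:
  start with 0x67
  0x67 ⊕ 0x1C = 0x7B
  0x7B ⊕ 0x97 = 0xEC
  0xEC ⊕ 0x8E = 0x62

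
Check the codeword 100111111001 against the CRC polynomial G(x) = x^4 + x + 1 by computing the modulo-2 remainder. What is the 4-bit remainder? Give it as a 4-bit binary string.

0000

Modulo-2 division of 100111111001 by 10011:
  pos 0: 10011 XOR 10011 = 00000
  pos 5: 11110 XOR 10011 = 01101
  pos 6: 11010 XOR 10011 = 01001
  pos 7: 10011 XOR 10011 = 00000
Remainder = 0000 (zero — the frame passes the CRC check).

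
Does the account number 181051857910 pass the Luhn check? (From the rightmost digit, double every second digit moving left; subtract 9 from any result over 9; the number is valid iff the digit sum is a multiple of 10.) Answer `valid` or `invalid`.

invalid

From the right, keep odd positions and double even positions (subtract 9 from any doubled value over 9):
  doubled (positions 2,4,...): 2 5 7 1 2 2 → sum 19
  kept (positions 1,3,...): 0 9 5 1 0 8 → sum 23
Total = 42.
42 mod 10 = 2, so the number is invalid.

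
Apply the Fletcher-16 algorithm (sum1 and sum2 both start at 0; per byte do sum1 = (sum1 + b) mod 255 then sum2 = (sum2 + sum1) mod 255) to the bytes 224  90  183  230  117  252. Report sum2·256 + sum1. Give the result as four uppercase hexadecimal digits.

844C

Running sums (mod 255):
  after byte 0 (224): sum1=224, sum2=224
  after byte 1 (90): sum1=59, sum2=28
  after byte 2 (183): sum1=242, sum2=15
  after byte 3 (230): sum1=217, sum2=232
  after byte 4 (117): sum1=79, sum2=56
  after byte 5 (252): sum1=76, sum2=132
Checksum = sum2·256 + sum1 = 132·256 + 76 = 33868 = 0x844C.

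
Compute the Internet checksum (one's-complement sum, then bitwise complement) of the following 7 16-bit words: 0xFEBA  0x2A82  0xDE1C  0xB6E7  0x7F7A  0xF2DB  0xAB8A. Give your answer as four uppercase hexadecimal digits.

One's-complement addition (fold any carry out of bit 15 back into bit 0):
  0xFEBA + 0x2A82 = 0x1293C → wrap carry → 0x293D
  0x293D + 0xDE1C = 0x10759 → wrap carry → 0x075A
  0x075A + 0xB6E7 = 0x0BE41
  0xBE41 + 0x7F7A = 0x13DBB → wrap carry → 0x3DBC
  0x3DBC + 0xF2DB = 0x13097 → wrap carry → 0x3098
  0x3098 + 0xAB8A = 0x0DC22
One's-complement sum = 0xDC22.
Checksum = ~0xDC22 & 0xFFFF = 0x23DD.

23DD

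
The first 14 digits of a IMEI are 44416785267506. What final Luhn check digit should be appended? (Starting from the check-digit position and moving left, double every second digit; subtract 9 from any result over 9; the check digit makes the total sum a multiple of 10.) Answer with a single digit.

6

Partial digits right→left: 6 0 5 7 6 2 5 8 7 6 1 4 4 4
Double every second digit counting from the check-digit position (so the 1st, 3rd, 5th, ... of the partial from the right).
  doubled (with −9 where >9): 3 1 3 1 5 2 8 → sum 23
  kept as-is: 0 7 2 8 6 4 4 → sum 31
Total = 23 + 31 = 54.
Check digit = (10 − (54 mod 10)) mod 10 = 6.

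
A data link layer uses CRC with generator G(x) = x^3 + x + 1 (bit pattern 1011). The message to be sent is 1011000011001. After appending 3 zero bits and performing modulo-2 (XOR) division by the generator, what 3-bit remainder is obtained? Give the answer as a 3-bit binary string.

Append 3 zeros: 1011000011001000. Divide by 1011 (XOR where the leading bit is 1):
  pos 0: 1011 XOR 1011 = 0000
  pos 8: 1100 XOR 1011 = 0111
  pos 9: 1111 XOR 1011 = 0100
  pos 10: 1000 XOR 1011 = 0011
  pos 12: 1100 XOR 1011 = 0111
Remainder (last 3 bits) = 111. This is the CRC / FCS.

111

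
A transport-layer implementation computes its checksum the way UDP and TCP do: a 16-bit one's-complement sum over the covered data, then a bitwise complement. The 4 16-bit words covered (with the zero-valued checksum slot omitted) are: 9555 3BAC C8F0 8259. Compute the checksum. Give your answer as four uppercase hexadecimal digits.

One's-complement addition (fold any carry out of bit 15 back into bit 0):
  0x9555 + 0x3BAC = 0x0D101
  0xD101 + 0xC8F0 = 0x199F1 → wrap carry → 0x99F2
  0x99F2 + 0x8259 = 0x11C4B → wrap carry → 0x1C4C
One's-complement sum = 0x1C4C.
Checksum = ~0x1C4C & 0xFFFF = 0xE3B3.

E3B3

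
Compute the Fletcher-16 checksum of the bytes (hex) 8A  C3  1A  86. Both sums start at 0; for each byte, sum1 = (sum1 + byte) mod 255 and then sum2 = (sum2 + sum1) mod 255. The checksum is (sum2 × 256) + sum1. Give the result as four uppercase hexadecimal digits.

Running sums (mod 255):
  after byte 0 (8A): sum1=138, sum2=138
  after byte 1 (C3): sum1=78, sum2=216
  after byte 2 (1A): sum1=104, sum2=65
  after byte 3 (86): sum1=238, sum2=48
Checksum = sum2·256 + sum1 = 48·256 + 238 = 12526 = 0x30EE.

30EE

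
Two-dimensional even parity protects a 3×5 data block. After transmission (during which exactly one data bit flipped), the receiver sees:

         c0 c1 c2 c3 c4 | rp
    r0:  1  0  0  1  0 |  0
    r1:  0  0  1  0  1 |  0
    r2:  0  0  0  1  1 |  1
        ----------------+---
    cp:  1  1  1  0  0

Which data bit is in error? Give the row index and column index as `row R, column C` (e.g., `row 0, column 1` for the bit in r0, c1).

Recompute each row's even parity and compare to rp:
  r0: data parity 0, sent rp 0 → ok
  r1: data parity 0, sent rp 0 → ok
  r2: data parity 0, sent rp 1 → mismatch
Recompute each column's even parity and compare to cp:
  c0: data parity 1, sent cp 1 → ok
  c1: data parity 0, sent cp 1 → mismatch
  c2: data parity 1, sent cp 1 → ok
  c3: data parity 0, sent cp 0 → ok
  c4: data parity 0, sent cp 0 → ok
Exactly one row (r2) and one column (c1) fail → the flipped bit is at their intersection.

row 2, column 1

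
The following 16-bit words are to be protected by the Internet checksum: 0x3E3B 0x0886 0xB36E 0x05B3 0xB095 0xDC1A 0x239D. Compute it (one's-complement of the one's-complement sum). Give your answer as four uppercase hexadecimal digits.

One's-complement addition (fold any carry out of bit 15 back into bit 0):
  0x3E3B + 0x0886 = 0x046C1
  0x46C1 + 0xB36E = 0x0FA2F
  0xFA2F + 0x05B3 = 0x0FFE2
  0xFFE2 + 0xB095 = 0x1B077 → wrap carry → 0xB078
  0xB078 + 0xDC1A = 0x18C92 → wrap carry → 0x8C93
  0x8C93 + 0x239D = 0x0B030
One's-complement sum = 0xB030.
Checksum = ~0xB030 & 0xFFFF = 0x4FCF.

4FCF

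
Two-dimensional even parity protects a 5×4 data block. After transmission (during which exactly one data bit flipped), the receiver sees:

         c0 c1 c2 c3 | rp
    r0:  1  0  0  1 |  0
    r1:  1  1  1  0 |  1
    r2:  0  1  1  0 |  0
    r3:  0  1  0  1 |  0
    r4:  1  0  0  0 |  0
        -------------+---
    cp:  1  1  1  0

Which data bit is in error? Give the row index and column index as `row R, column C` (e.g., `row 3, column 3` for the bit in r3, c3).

row 4, column 2

Recompute each row's even parity and compare to rp:
  r0: data parity 0, sent rp 0 → ok
  r1: data parity 1, sent rp 1 → ok
  r2: data parity 0, sent rp 0 → ok
  r3: data parity 0, sent rp 0 → ok
  r4: data parity 1, sent rp 0 → mismatch
Recompute each column's even parity and compare to cp:
  c0: data parity 1, sent cp 1 → ok
  c1: data parity 1, sent cp 1 → ok
  c2: data parity 0, sent cp 1 → mismatch
  c3: data parity 0, sent cp 0 → ok
Exactly one row (r4) and one column (c2) fail → the flipped bit is at their intersection.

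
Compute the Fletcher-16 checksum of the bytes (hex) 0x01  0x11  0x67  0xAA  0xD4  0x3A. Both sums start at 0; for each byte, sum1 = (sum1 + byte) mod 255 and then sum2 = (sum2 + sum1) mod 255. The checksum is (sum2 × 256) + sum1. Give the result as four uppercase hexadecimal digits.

Running sums (mod 255):
  after byte 0 (0x01): sum1=1, sum2=1
  after byte 1 (0x11): sum1=18, sum2=19
  after byte 2 (0x67): sum1=121, sum2=140
  after byte 3 (0xAA): sum1=36, sum2=176
  after byte 4 (0xD4): sum1=248, sum2=169
  after byte 5 (0x3A): sum1=51, sum2=220
Checksum = sum2·256 + sum1 = 220·256 + 51 = 56371 = 0xDC33.

DC33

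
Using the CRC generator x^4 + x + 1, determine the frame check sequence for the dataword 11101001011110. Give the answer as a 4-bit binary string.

Append 4 zeros: 111010010111100000. Divide by 10011 (XOR where the leading bit is 1):
  pos 0: 11101 XOR 10011 = 01110
  pos 1: 11100 XOR 10011 = 01111
  pos 2: 11110 XOR 10011 = 01101
  pos 3: 11011 XOR 10011 = 01000
  pos 4: 10000 XOR 10011 = 00011
  pos 7: 11111 XOR 10011 = 01100
  pos 8: 11001 XOR 10011 = 01010
  pos 9: 10100 XOR 10011 = 00111
  pos 11: 11100 XOR 10011 = 01111
  pos 12: 11110 XOR 10011 = 01101
  pos 13: 11010 XOR 10011 = 01001
Remainder (last 4 bits) = 1001. This is the CRC / FCS.

1001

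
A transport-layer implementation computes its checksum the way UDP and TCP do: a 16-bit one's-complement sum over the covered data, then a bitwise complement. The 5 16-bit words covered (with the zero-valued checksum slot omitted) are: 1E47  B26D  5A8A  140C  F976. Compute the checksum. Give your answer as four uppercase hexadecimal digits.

C73D

One's-complement addition (fold any carry out of bit 15 back into bit 0):
  0x1E47 + 0xB26D = 0x0D0B4
  0xD0B4 + 0x5A8A = 0x12B3E → wrap carry → 0x2B3F
  0x2B3F + 0x140C = 0x03F4B
  0x3F4B + 0xF976 = 0x138C1 → wrap carry → 0x38C2
One's-complement sum = 0x38C2.
Checksum = ~0x38C2 & 0xFFFF = 0xC73D.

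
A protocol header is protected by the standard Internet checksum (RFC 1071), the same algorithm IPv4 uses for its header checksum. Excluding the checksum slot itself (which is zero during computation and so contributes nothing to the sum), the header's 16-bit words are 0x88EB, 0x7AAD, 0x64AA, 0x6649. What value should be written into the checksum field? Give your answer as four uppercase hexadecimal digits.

One's-complement addition (fold any carry out of bit 15 back into bit 0):
  0x88EB + 0x7AAD = 0x10398 → wrap carry → 0x0399
  0x0399 + 0x64AA = 0x06843
  0x6843 + 0x6649 = 0x0CE8C
One's-complement sum = 0xCE8C.
Checksum = ~0xCE8C & 0xFFFF = 0x3173.

3173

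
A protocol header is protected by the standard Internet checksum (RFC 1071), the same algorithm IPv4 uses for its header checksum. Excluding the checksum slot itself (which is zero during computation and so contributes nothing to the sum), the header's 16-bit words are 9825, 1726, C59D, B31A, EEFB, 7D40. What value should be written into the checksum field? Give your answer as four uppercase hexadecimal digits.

One's-complement addition (fold any carry out of bit 15 back into bit 0):
  0x9825 + 0x1726 = 0x0AF4B
  0xAF4B + 0xC59D = 0x174E8 → wrap carry → 0x74E9
  0x74E9 + 0xB31A = 0x12803 → wrap carry → 0x2804
  0x2804 + 0xEEFB = 0x116FF → wrap carry → 0x1700
  0x1700 + 0x7D40 = 0x09440
One's-complement sum = 0x9440.
Checksum = ~0x9440 & 0xFFFF = 0x6BBF.

6BBF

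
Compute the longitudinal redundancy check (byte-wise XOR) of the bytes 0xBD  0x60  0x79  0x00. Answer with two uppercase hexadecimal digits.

A4

XOR the bytes together:
  start with 0xBD
  0xBD ⊕ 0x60 = 0xDD
  0xDD ⊕ 0x79 = 0xA4
  0xA4 ⊕ 0x00 = 0xA4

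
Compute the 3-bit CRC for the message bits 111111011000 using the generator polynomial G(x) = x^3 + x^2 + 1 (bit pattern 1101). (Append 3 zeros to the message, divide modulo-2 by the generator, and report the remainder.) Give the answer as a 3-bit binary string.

Append 3 zeros: 111111011000000. Divide by 1101 (XOR where the leading bit is 1):
  pos 0: 1111 XOR 1101 = 0010
  pos 2: 1011 XOR 1101 = 0110
  pos 3: 1100 XOR 1101 = 0001
  pos 6: 1110 XOR 1101 = 0011
  pos 8: 1100 XOR 1101 = 0001
  pos 11: 1000 XOR 1101 = 0101
Remainder (last 3 bits) = 101. This is the CRC / FCS.

101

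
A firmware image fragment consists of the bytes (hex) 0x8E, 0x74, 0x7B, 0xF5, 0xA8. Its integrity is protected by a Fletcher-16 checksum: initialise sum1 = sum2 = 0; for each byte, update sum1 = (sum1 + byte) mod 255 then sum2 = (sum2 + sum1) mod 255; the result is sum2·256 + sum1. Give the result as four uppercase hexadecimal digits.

A11D

Running sums (mod 255):
  after byte 0 (0x8E): sum1=142, sum2=142
  after byte 1 (0x74): sum1=3, sum2=145
  after byte 2 (0x7B): sum1=126, sum2=16
  after byte 3 (0xF5): sum1=116, sum2=132
  after byte 4 (0xA8): sum1=29, sum2=161
Checksum = sum2·256 + sum1 = 161·256 + 29 = 41245 = 0xA11D.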